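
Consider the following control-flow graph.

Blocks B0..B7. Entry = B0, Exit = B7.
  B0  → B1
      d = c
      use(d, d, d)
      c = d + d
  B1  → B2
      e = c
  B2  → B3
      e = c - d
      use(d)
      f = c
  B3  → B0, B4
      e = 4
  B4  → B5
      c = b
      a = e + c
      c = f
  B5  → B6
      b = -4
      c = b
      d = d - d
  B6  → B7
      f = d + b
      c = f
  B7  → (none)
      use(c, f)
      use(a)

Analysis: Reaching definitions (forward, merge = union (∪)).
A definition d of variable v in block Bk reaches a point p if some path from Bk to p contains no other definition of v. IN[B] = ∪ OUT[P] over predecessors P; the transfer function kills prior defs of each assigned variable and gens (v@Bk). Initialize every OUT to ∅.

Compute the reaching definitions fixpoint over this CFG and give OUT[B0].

Answer: {c@B0, d@B0, e@B3, f@B2}

Derivation:
Converged values:
  B0: | IN={c@B0, d@B0, e@B3, f@B2} | OUT={c@B0, d@B0, e@B3, f@B2}
  B1: | IN={c@B0, d@B0, e@B3, f@B2} | OUT={c@B0, d@B0, e@B1, f@B2}
  B2: | IN={c@B0, d@B0, e@B1, f@B2} | OUT={c@B0, d@B0, e@B2, f@B2}
  B3: | IN={c@B0, d@B0, e@B2, f@B2} | OUT={c@B0, d@B0, e@B3, f@B2}
  B4: | IN={c@B0, d@B0, e@B3, f@B2} | OUT={a@B4, c@B4, d@B0, e@B3, f@B2}
  B5: | IN={a@B4, c@B4, d@B0, e@B3, f@B2} | OUT={a@B4, b@B5, c@B5, d@B5, e@B3, f@B2}
  B6: | IN={a@B4, b@B5, c@B5, d@B5, e@B3, f@B2} | OUT={a@B4, b@B5, c@B6, d@B5, e@B3, f@B6}
  B7: | IN={a@B4, b@B5, c@B6, d@B5, e@B3, f@B6} | OUT={a@B4, b@B5, c@B6, d@B5, e@B3, f@B6}

Merge at B0 (entry node, so the boundary value {} is joined with the incoming edge(s)): IN[B0] = {} ⊔ OUT[B3] = {c@B0, d@B0, e@B3, f@B2}
Applying B0's transfer function to that IN value gives OUT[B0] (row B0 above).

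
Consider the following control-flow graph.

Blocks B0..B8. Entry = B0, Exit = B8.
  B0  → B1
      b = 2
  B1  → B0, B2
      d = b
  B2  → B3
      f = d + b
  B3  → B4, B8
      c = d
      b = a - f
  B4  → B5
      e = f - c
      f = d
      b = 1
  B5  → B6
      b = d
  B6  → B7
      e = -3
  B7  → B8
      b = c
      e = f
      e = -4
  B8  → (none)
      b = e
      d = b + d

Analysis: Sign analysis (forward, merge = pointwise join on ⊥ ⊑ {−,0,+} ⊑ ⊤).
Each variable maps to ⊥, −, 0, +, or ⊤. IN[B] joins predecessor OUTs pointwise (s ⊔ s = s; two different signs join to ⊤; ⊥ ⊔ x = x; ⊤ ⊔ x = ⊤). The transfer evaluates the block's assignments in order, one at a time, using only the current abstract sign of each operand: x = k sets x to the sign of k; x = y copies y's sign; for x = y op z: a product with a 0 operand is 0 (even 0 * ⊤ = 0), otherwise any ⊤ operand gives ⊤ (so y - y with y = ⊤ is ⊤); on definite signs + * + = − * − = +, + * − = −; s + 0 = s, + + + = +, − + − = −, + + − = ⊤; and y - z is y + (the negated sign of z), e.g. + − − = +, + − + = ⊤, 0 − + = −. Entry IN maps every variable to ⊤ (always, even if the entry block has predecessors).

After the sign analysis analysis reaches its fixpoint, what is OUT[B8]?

Per-block solution:
  B0:  IN=(all ⊤)  OUT={b:+; rest ⊤}
  B1:  IN={b:+; rest ⊤}  OUT={b:+, d:+; rest ⊤}
  B2:  IN={b:+, d:+; rest ⊤}  OUT={b:+, d:+, f:+; rest ⊤}
  B3:  IN={b:+, d:+, f:+; rest ⊤}  OUT={c:+, d:+, f:+; rest ⊤}
  B4:  IN={c:+, d:+, f:+; rest ⊤}  OUT={b:+, c:+, d:+, f:+; rest ⊤}
  B5:  IN={b:+, c:+, d:+, f:+; rest ⊤}  OUT={b:+, c:+, d:+, f:+; rest ⊤}
  B6:  IN={b:+, c:+, d:+, f:+; rest ⊤}  OUT={b:+, c:+, d:+, e:-, f:+; rest ⊤}
  B7:  IN={b:+, c:+, d:+, e:-, f:+; rest ⊤}  OUT={b:+, c:+, d:+, e:-, f:+; rest ⊤}
  B8:  IN={c:+, d:+, f:+; rest ⊤}  OUT={c:+, f:+; rest ⊤}

Merge at B8: IN[B8] = OUT[B3] ⊔ OUT[B7] = {a: ⊤, b: ⊤, c: +, d: +, e: ⊤, f: +}
Applying B8's transfer function to that IN value gives OUT[B8] (row B8 above).

Answer: {a: ⊤, b: ⊤, c: +, d: ⊤, e: ⊤, f: +}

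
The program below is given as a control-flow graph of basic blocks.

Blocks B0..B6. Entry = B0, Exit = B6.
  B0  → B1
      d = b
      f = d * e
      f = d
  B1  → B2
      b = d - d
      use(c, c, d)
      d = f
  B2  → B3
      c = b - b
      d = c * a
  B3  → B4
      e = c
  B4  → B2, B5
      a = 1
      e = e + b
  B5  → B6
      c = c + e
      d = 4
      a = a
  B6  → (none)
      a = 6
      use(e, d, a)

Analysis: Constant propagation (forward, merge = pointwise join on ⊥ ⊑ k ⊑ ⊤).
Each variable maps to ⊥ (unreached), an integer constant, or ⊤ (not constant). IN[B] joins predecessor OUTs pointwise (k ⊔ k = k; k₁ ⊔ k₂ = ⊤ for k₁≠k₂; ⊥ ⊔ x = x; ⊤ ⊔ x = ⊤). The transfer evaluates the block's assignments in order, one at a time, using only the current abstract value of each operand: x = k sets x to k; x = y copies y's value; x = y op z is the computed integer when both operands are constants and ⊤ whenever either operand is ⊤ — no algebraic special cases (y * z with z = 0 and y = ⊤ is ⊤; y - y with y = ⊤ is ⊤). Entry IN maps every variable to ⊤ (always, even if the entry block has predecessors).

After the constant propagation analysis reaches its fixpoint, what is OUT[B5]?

Answer: {a: 1, b: ⊤, c: ⊤, d: 4, e: ⊤, f: ⊤}

Working:
Fixpoint table:
  B0:  IN=(all ⊤)  OUT=(all ⊤)
  B1:  IN=(all ⊤)  OUT=(all ⊤)
  B2:  IN=(all ⊤)  OUT=(all ⊤)
  B3:  IN=(all ⊤)  OUT=(all ⊤)
  B4:  IN=(all ⊤)  OUT={a:1; rest ⊤}
  B5:  IN={a:1; rest ⊤}  OUT={a:1, d:4; rest ⊤}
  B6:  IN={a:1, d:4; rest ⊤}  OUT={a:6, d:4; rest ⊤}

Merge at B5: IN[B5] = OUT[B4] = {a: 1, b: ⊤, c: ⊤, d: ⊤, e: ⊤, f: ⊤}
Applying B5's transfer function to that IN value gives OUT[B5] (row B5 above).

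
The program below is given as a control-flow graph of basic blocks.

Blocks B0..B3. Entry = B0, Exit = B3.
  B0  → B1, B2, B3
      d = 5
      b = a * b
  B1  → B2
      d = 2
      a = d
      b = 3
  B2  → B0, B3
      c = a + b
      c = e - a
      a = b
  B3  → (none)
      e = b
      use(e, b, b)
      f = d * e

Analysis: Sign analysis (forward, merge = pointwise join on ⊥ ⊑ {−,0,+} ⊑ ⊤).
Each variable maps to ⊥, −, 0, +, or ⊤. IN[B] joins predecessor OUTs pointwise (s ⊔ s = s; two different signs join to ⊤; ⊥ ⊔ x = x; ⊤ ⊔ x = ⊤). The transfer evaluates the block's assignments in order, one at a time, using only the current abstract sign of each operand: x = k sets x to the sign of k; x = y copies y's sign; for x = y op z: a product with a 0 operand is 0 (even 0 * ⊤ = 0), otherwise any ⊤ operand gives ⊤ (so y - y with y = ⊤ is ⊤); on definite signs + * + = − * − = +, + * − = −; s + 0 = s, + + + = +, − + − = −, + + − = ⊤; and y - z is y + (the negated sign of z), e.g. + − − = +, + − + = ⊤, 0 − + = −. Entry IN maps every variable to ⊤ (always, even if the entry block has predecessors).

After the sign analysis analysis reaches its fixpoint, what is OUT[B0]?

Answer: {a: ⊤, b: ⊤, c: ⊤, d: +, e: ⊤, f: ⊤}

Derivation:
Fixpoint table:
  B0:   IN=(all ⊤)   OUT={d:+; rest ⊤}
  B1:   IN={d:+; rest ⊤}   OUT={a:+, b:+, d:+; rest ⊤}
  B2:   IN={d:+; rest ⊤}   OUT={d:+; rest ⊤}
  B3:   IN={d:+; rest ⊤}   OUT={d:+; rest ⊤}

Merge at B0 (entry node, so the boundary value (all ⊤) is joined with the incoming edge(s)): IN[B0] = (all ⊤) ⊔ OUT[B2] = {a: ⊤, b: ⊤, c: ⊤, d: ⊤, e: ⊤, f: ⊤}
Applying B0's transfer function to that IN value gives OUT[B0] (row B0 above).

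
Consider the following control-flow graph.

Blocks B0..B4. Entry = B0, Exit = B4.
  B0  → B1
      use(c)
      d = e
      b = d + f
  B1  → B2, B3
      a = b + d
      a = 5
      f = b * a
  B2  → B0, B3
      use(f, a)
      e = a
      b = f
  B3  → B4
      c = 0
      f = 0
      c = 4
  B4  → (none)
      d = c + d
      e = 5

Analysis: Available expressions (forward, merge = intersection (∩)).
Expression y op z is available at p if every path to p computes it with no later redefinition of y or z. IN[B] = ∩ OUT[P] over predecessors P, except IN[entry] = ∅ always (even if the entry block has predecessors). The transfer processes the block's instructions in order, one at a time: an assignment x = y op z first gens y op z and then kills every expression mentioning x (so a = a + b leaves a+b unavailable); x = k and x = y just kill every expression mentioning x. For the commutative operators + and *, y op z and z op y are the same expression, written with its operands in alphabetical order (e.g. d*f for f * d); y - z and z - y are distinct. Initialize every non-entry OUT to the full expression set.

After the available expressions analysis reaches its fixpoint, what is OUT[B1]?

Per-block solution:
  B0: | IN={} | OUT={d+f}
  B1: | IN={d+f} | OUT={a*b, b+d}
  B2: | IN={a*b, b+d} | OUT={}
  B3: | IN={} | OUT={}
  B4: | IN={} | OUT={}

Merge at B1: IN[B1] = OUT[B0] = {d+f}
Applying B1's transfer function to that IN value gives OUT[B1] (row B1 above).

Answer: {a*b, b+d}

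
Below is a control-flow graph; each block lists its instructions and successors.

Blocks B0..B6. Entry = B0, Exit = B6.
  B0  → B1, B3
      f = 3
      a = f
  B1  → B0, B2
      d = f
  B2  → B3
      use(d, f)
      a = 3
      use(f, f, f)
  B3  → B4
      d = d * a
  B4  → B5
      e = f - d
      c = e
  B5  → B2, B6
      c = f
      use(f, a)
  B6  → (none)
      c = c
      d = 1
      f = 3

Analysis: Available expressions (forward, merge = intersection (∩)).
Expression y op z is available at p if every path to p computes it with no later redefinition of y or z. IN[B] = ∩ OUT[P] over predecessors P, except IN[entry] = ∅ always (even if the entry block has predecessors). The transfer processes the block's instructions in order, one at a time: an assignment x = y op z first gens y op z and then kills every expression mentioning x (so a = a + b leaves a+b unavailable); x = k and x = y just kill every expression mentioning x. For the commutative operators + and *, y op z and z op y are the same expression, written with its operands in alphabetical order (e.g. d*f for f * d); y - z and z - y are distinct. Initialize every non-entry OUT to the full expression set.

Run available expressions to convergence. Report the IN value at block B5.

Answer: {f-d}

Derivation:
Per-block solution:
  B0:  IN={}  OUT={}
  B1:  IN={}  OUT={}
  B2:  IN={}  OUT={}
  B3:  IN={}  OUT={}
  B4:  IN={}  OUT={f-d}
  B5:  IN={f-d}  OUT={f-d}
  B6:  IN={f-d}  OUT={}

Merge at B5: IN[B5] = OUT[B4] = {f-d}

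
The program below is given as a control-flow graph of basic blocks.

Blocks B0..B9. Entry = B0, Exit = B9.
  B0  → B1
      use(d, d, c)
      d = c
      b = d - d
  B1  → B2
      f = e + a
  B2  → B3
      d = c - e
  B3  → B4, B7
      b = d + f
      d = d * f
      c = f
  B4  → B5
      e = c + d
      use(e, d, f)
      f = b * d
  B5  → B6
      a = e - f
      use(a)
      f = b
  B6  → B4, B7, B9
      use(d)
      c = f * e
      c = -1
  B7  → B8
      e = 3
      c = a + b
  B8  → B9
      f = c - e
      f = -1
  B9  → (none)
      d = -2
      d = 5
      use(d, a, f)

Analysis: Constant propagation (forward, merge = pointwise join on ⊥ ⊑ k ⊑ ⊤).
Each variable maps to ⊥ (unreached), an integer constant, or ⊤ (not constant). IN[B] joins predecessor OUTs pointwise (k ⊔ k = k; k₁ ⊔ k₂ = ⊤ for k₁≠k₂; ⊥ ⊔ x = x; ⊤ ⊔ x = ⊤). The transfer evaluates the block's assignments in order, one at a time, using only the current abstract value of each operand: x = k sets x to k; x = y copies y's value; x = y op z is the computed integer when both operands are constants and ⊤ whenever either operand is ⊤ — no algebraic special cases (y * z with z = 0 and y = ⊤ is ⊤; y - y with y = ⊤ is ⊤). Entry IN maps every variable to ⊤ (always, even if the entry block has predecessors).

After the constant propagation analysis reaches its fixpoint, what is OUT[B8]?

Answer: {a: ⊤, b: ⊤, c: ⊤, d: ⊤, e: 3, f: -1}

Derivation:
Converged values:
  B0: | IN=(all ⊤) | OUT=(all ⊤)
  B1: | IN=(all ⊤) | OUT=(all ⊤)
  B2: | IN=(all ⊤) | OUT=(all ⊤)
  B3: | IN=(all ⊤) | OUT=(all ⊤)
  B4: | IN=(all ⊤) | OUT=(all ⊤)
  B5: | IN=(all ⊤) | OUT=(all ⊤)
  B6: | IN=(all ⊤) | OUT={c:-1; rest ⊤}
  B7: | IN=(all ⊤) | OUT={e:3; rest ⊤}
  B8: | IN={e:3; rest ⊤} | OUT={e:3, f:-1; rest ⊤}
  B9: | IN=(all ⊤) | OUT={d:5; rest ⊤}

Merge at B8: IN[B8] = OUT[B7] = {a: ⊤, b: ⊤, c: ⊤, d: ⊤, e: 3, f: ⊤}
Applying B8's transfer function to that IN value gives OUT[B8] (row B8 above).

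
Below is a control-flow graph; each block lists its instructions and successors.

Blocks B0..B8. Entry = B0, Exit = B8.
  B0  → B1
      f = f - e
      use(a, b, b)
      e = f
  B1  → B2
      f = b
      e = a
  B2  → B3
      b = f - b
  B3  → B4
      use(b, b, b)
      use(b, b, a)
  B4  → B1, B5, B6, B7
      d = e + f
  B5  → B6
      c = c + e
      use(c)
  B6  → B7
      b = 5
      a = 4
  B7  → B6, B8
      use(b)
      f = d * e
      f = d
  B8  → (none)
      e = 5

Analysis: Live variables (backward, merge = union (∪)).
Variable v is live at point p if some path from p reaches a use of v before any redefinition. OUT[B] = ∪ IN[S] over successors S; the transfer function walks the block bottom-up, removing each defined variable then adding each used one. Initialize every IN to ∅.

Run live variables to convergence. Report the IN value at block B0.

Converged values:
  B0:  IN={a, b, c, e, f}  OUT={a, b, c}
  B1:  IN={a, b, c}  OUT={a, b, c, e, f}
  B2:  IN={a, b, c, e, f}  OUT={a, b, c, e, f}
  B3:  IN={a, b, c, e, f}  OUT={a, b, c, e, f}
  B4:  IN={a, b, c, e, f}  OUT={a, b, c, d, e}
  B5:  IN={c, d, e}  OUT={d, e}
  B6:  IN={d, e}  OUT={b, d, e}
  B7:  IN={b, d, e}  OUT={d, e}
  B8:  IN={}  OUT={}

Merge at B0: OUT[B0] = IN[B1] = {a, b, c}
Applying B0's transfer function to that OUT value gives IN[B0] (row B0 above).

Answer: {a, b, c, e, f}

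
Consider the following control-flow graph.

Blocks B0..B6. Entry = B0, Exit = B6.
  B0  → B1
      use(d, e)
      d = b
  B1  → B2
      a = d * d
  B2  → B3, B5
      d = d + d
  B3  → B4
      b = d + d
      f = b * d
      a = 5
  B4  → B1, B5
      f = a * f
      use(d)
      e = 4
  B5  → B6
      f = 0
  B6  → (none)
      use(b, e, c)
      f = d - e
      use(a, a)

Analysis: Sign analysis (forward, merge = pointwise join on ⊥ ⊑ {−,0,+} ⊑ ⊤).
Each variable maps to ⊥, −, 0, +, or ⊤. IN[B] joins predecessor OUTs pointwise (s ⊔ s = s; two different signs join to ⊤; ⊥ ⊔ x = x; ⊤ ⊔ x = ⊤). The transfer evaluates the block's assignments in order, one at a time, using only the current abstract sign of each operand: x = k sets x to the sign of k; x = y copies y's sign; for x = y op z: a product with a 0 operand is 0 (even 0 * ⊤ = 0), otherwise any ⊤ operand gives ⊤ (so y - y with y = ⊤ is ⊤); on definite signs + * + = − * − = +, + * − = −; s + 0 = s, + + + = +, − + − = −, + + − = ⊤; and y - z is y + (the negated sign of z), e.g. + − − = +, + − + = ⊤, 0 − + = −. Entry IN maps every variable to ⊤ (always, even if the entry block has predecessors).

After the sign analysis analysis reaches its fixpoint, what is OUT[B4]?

Answer: {a: +, b: ⊤, c: ⊤, d: ⊤, e: +, f: ⊤}

Derivation:
Per-block solution:
  B0: | IN=(all ⊤) | OUT=(all ⊤)
  B1: | IN=(all ⊤) | OUT=(all ⊤)
  B2: | IN=(all ⊤) | OUT=(all ⊤)
  B3: | IN=(all ⊤) | OUT={a:+; rest ⊤}
  B4: | IN={a:+; rest ⊤} | OUT={a:+, e:+; rest ⊤}
  B5: | IN=(all ⊤) | OUT={f:0; rest ⊤}
  B6: | IN={f:0; rest ⊤} | OUT=(all ⊤)

Merge at B4: IN[B4] = OUT[B3] = {a: +, b: ⊤, c: ⊤, d: ⊤, e: ⊤, f: ⊤}
Applying B4's transfer function to that IN value gives OUT[B4] (row B4 above).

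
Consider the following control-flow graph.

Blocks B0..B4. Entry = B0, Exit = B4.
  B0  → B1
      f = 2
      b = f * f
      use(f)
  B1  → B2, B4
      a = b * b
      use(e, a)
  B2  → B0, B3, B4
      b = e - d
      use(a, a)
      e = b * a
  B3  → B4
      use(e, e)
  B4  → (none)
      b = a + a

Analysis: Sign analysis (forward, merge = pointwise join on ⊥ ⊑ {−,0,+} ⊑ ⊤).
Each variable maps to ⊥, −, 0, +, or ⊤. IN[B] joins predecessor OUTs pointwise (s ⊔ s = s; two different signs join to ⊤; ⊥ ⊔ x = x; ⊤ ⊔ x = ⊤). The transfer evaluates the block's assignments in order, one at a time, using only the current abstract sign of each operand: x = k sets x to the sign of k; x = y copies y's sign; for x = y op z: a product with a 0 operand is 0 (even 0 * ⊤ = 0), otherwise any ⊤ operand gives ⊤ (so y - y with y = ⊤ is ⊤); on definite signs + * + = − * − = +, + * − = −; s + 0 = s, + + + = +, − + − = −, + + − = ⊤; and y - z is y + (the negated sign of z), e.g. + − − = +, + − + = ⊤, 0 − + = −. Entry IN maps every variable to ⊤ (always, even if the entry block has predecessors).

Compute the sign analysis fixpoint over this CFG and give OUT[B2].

Fixpoint table:
  B0: | IN=(all ⊤) | OUT={b:+, f:+; rest ⊤}
  B1: | IN={b:+, f:+; rest ⊤} | OUT={a:+, b:+, f:+; rest ⊤}
  B2: | IN={a:+, b:+, f:+; rest ⊤} | OUT={a:+, f:+; rest ⊤}
  B3: | IN={a:+, f:+; rest ⊤} | OUT={a:+, f:+; rest ⊤}
  B4: | IN={a:+, f:+; rest ⊤} | OUT={a:+, b:+, f:+; rest ⊤}

Merge at B2: IN[B2] = OUT[B1] = {a: +, b: +, c: ⊤, d: ⊤, e: ⊤, f: +}
Applying B2's transfer function to that IN value gives OUT[B2] (row B2 above).

Answer: {a: +, b: ⊤, c: ⊤, d: ⊤, e: ⊤, f: +}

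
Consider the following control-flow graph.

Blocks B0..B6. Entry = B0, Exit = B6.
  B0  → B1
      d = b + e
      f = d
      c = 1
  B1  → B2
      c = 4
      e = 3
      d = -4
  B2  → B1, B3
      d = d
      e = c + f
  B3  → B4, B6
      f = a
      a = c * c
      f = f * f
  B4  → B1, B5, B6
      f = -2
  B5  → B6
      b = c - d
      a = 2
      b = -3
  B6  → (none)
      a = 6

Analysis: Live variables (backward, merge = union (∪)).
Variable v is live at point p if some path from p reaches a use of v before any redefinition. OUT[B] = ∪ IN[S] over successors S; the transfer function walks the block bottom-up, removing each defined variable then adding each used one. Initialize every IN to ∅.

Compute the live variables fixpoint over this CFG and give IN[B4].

Fixpoint table:
  B0: | IN={a, b, e} | OUT={a, f}
  B1: | IN={a, f} | OUT={a, c, d, f}
  B2: | IN={a, c, d, f} | OUT={a, c, d, f}
  B3: | IN={a, c, d} | OUT={a, c, d}
  B4: | IN={a, c, d} | OUT={a, c, d, f}
  B5: | IN={c, d} | OUT={}
  B6: | IN={} | OUT={}

Merge at B4: OUT[B4] = IN[B1] ⊔ IN[B5] ⊔ IN[B6] = {a, c, d, f}
Applying B4's transfer function to that OUT value gives IN[B4] (row B4 above).

Answer: {a, c, d}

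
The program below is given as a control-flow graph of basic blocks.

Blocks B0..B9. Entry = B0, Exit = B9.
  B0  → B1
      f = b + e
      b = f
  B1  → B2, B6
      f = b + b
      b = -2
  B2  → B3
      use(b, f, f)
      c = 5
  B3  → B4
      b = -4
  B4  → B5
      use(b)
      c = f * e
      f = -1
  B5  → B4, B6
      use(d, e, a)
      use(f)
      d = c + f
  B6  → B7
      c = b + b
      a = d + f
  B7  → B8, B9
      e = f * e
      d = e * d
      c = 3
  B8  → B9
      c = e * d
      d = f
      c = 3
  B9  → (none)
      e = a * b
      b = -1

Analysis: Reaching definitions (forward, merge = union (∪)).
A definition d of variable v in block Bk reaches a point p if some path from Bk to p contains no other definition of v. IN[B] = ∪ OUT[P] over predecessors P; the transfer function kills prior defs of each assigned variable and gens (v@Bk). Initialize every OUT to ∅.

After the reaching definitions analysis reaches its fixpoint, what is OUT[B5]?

Answer: {b@B3, c@B4, d@B5, f@B4}

Derivation:
Fixpoint table:
  B0:   IN={}   OUT={b@B0, f@B0}
  B1:   IN={b@B0, f@B0}   OUT={b@B1, f@B1}
  B2:   IN={b@B1, f@B1}   OUT={b@B1, c@B2, f@B1}
  B3:   IN={b@B1, c@B2, f@B1}   OUT={b@B3, c@B2, f@B1}
  B4:   IN={b@B3, c@B2, c@B4, d@B5, f@B1, f@B4}   OUT={b@B3, c@B4, d@B5, f@B4}
  B5:   IN={b@B3, c@B4, d@B5, f@B4}   OUT={b@B3, c@B4, d@B5, f@B4}
  B6:   IN={b@B1, b@B3, c@B4, d@B5, f@B1, f@B4}   OUT={a@B6, b@B1, b@B3, c@B6, d@B5, f@B1, f@B4}
  B7:   IN={a@B6, b@B1, b@B3, c@B6, d@B5, f@B1, f@B4}   OUT={a@B6, b@B1, b@B3, c@B7, d@B7, e@B7, f@B1, f@B4}
  B8:   IN={a@B6, b@B1, b@B3, c@B7, d@B7, e@B7, f@B1, f@B4}   OUT={a@B6, b@B1, b@B3, c@B8, d@B8, e@B7, f@B1, f@B4}
  B9:   IN={a@B6, b@B1, b@B3, c@B7, c@B8, d@B7, d@B8, e@B7, f@B1, f@B4}   OUT={a@B6, b@B9, c@B7, c@B8, d@B7, d@B8, e@B9, f@B1, f@B4}

Merge at B5: IN[B5] = OUT[B4] = {b@B3, c@B4, d@B5, f@B4}
Applying B5's transfer function to that IN value gives OUT[B5] (row B5 above).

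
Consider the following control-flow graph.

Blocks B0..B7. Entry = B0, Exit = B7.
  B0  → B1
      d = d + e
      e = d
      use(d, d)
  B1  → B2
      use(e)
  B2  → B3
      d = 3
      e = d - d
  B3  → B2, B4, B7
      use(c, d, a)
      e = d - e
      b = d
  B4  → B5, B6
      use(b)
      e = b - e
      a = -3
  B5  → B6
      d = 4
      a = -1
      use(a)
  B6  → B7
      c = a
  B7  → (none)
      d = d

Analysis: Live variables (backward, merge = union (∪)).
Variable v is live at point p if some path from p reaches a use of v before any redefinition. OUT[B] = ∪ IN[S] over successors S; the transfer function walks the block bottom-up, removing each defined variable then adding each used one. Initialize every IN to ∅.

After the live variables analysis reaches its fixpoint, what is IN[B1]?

Answer: {a, c, e}

Working:
Per-block solution:
  B0:   IN={a, c, d, e}   OUT={a, c, e}
  B1:   IN={a, c, e}   OUT={a, c}
  B2:   IN={a, c}   OUT={a, c, d, e}
  B3:   IN={a, c, d, e}   OUT={a, b, c, d, e}
  B4:   IN={b, d, e}   OUT={a, d}
  B5:   IN={}   OUT={a, d}
  B6:   IN={a, d}   OUT={d}
  B7:   IN={d}   OUT={}

Merge at B1: OUT[B1] = IN[B2] = {a, c}
Applying B1's transfer function to that OUT value gives IN[B1] (row B1 above).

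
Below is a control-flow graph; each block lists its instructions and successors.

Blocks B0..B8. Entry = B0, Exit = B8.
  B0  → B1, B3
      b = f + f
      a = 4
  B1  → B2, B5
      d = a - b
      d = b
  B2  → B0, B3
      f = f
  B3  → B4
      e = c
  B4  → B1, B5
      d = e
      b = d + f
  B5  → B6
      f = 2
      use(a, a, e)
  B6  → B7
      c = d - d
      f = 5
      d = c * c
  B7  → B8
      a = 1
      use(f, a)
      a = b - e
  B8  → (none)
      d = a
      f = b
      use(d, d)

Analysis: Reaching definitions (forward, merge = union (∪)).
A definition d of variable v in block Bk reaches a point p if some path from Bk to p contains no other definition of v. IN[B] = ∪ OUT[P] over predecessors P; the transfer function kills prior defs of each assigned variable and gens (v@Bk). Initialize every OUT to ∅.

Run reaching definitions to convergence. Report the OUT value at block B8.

Answer: {a@B7, b@B0, b@B4, c@B6, d@B8, e@B3, f@B8}

Working:
Fixpoint table:
  B0:   IN={a@B0, b@B0, b@B4, d@B1, e@B3, f@B2}   OUT={a@B0, b@B0, d@B1, e@B3, f@B2}
  B1:   IN={a@B0, b@B0, b@B4, d@B1, d@B4, e@B3, f@B2}   OUT={a@B0, b@B0, b@B4, d@B1, e@B3, f@B2}
  B2:   IN={a@B0, b@B0, b@B4, d@B1, e@B3, f@B2}   OUT={a@B0, b@B0, b@B4, d@B1, e@B3, f@B2}
  B3:   IN={a@B0, b@B0, b@B4, d@B1, e@B3, f@B2}   OUT={a@B0, b@B0, b@B4, d@B1, e@B3, f@B2}
  B4:   IN={a@B0, b@B0, b@B4, d@B1, e@B3, f@B2}   OUT={a@B0, b@B4, d@B4, e@B3, f@B2}
  B5:   IN={a@B0, b@B0, b@B4, d@B1, d@B4, e@B3, f@B2}   OUT={a@B0, b@B0, b@B4, d@B1, d@B4, e@B3, f@B5}
  B6:   IN={a@B0, b@B0, b@B4, d@B1, d@B4, e@B3, f@B5}   OUT={a@B0, b@B0, b@B4, c@B6, d@B6, e@B3, f@B6}
  B7:   IN={a@B0, b@B0, b@B4, c@B6, d@B6, e@B3, f@B6}   OUT={a@B7, b@B0, b@B4, c@B6, d@B6, e@B3, f@B6}
  B8:   IN={a@B7, b@B0, b@B4, c@B6, d@B6, e@B3, f@B6}   OUT={a@B7, b@B0, b@B4, c@B6, d@B8, e@B3, f@B8}

Merge at B8: IN[B8] = OUT[B7] = {a@B7, b@B0, b@B4, c@B6, d@B6, e@B3, f@B6}
Applying B8's transfer function to that IN value gives OUT[B8] (row B8 above).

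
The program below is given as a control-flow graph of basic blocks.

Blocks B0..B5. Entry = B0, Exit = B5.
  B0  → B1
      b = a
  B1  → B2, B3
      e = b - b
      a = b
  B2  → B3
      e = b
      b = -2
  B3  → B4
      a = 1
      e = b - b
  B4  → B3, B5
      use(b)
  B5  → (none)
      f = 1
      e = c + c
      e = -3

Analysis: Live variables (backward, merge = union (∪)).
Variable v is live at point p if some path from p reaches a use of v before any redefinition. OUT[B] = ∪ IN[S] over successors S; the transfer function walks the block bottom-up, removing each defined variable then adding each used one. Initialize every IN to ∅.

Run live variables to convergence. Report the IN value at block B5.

Answer: {c}

Derivation:
Fixpoint table:
  B0:  IN={a, c}  OUT={b, c}
  B1:  IN={b, c}  OUT={b, c}
  B2:  IN={b, c}  OUT={b, c}
  B3:  IN={b, c}  OUT={b, c}
  B4:  IN={b, c}  OUT={b, c}
  B5:  IN={c}  OUT={}

B5 is the boundary node: OUT[B5] = {}
Applying B5's transfer function to that OUT value gives IN[B5] (row B5 above).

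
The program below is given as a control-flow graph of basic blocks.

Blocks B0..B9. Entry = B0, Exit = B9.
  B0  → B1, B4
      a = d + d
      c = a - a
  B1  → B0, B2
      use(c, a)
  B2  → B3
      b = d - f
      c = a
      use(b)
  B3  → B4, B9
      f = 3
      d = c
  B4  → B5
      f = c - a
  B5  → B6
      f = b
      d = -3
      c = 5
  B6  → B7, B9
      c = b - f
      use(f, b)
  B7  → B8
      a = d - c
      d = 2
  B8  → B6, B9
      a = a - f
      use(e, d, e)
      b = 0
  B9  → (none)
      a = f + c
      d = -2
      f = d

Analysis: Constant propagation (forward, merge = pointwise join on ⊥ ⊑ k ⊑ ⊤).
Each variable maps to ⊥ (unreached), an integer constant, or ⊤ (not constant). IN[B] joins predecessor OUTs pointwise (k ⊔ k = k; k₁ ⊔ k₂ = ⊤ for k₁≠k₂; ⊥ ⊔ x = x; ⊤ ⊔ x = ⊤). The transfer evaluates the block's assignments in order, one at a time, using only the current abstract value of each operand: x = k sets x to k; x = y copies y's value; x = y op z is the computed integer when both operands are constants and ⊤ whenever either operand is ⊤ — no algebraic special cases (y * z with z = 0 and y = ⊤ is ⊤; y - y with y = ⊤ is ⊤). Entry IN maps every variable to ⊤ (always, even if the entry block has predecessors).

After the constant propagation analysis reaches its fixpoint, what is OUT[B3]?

Fixpoint table:
  B0:   IN=(all ⊤)   OUT=(all ⊤)
  B1:   IN=(all ⊤)   OUT=(all ⊤)
  B2:   IN=(all ⊤)   OUT=(all ⊤)
  B3:   IN=(all ⊤)   OUT={f:3; rest ⊤}
  B4:   IN=(all ⊤)   OUT=(all ⊤)
  B5:   IN=(all ⊤)   OUT={c:5, d:-3; rest ⊤}
  B6:   IN=(all ⊤)   OUT=(all ⊤)
  B7:   IN=(all ⊤)   OUT={d:2; rest ⊤}
  B8:   IN={d:2; rest ⊤}   OUT={b:0, d:2; rest ⊤}
  B9:   IN=(all ⊤)   OUT={d:-2, f:-2; rest ⊤}

Merge at B3: IN[B3] = OUT[B2] = {a: ⊤, b: ⊤, c: ⊤, d: ⊤, e: ⊤, f: ⊤}
Applying B3's transfer function to that IN value gives OUT[B3] (row B3 above).

Answer: {a: ⊤, b: ⊤, c: ⊤, d: ⊤, e: ⊤, f: 3}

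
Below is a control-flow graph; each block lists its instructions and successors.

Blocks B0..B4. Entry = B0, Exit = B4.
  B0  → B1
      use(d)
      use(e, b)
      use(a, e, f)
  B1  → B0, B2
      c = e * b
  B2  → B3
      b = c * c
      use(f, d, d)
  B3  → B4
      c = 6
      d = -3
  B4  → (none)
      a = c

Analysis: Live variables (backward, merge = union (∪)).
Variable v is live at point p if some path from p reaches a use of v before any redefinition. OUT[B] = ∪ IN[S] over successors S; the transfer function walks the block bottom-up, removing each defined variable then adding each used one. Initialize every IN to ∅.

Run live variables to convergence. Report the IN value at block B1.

Fixpoint table:
  B0: | IN={a, b, d, e, f} | OUT={a, b, d, e, f}
  B1: | IN={a, b, d, e, f} | OUT={a, b, c, d, e, f}
  B2: | IN={c, d, f} | OUT={}
  B3: | IN={} | OUT={c}
  B4: | IN={c} | OUT={}

Merge at B1: OUT[B1] = IN[B0] ⊔ IN[B2] = {a, b, c, d, e, f}
Applying B1's transfer function to that OUT value gives IN[B1] (row B1 above).

Answer: {a, b, d, e, f}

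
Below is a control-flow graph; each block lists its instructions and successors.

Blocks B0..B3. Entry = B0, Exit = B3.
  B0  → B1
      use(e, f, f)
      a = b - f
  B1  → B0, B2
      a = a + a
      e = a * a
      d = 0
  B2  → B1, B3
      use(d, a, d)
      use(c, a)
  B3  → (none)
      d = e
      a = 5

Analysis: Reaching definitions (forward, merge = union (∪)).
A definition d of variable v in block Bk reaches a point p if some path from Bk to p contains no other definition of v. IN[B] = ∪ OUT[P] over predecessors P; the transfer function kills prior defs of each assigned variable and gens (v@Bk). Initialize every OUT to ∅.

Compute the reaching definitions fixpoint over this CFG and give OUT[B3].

Converged values:
  B0: | IN={a@B1, d@B1, e@B1} | OUT={a@B0, d@B1, e@B1}
  B1: | IN={a@B0, a@B1, d@B1, e@B1} | OUT={a@B1, d@B1, e@B1}
  B2: | IN={a@B1, d@B1, e@B1} | OUT={a@B1, d@B1, e@B1}
  B3: | IN={a@B1, d@B1, e@B1} | OUT={a@B3, d@B3, e@B1}

Merge at B3: IN[B3] = OUT[B2] = {a@B1, d@B1, e@B1}
Applying B3's transfer function to that IN value gives OUT[B3] (row B3 above).

Answer: {a@B3, d@B3, e@B1}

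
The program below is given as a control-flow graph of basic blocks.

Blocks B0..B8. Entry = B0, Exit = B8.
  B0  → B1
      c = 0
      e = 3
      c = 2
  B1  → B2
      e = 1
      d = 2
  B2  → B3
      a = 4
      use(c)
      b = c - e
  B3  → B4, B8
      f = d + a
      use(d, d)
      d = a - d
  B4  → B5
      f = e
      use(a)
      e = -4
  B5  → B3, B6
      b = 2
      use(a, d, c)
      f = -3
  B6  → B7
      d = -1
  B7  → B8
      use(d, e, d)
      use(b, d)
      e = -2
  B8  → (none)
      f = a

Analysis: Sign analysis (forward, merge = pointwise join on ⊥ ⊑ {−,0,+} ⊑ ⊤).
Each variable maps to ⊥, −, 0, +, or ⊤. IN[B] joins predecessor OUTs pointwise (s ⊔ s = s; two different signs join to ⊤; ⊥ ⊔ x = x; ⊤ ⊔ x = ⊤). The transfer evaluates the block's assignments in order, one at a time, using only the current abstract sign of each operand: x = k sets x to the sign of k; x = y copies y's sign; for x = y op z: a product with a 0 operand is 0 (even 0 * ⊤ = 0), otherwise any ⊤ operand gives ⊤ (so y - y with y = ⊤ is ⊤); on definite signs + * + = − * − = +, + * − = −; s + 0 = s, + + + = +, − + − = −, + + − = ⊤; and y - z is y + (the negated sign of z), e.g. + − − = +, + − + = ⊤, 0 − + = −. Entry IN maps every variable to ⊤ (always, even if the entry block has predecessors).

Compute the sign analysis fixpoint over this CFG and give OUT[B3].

Answer: {a: +, b: ⊤, c: +, d: ⊤, e: ⊤, f: ⊤}

Derivation:
Per-block solution:
  B0: | IN=(all ⊤) | OUT={c:+, e:+; rest ⊤}
  B1: | IN={c:+, e:+; rest ⊤} | OUT={c:+, d:+, e:+; rest ⊤}
  B2: | IN={c:+, d:+, e:+; rest ⊤} | OUT={a:+, c:+, d:+, e:+; rest ⊤}
  B3: | IN={a:+, c:+; rest ⊤} | OUT={a:+, c:+; rest ⊤}
  B4: | IN={a:+, c:+; rest ⊤} | OUT={a:+, c:+, e:-; rest ⊤}
  B5: | IN={a:+, c:+, e:-; rest ⊤} | OUT={a:+, b:+, c:+, e:-, f:-; rest ⊤}
  B6: | IN={a:+, b:+, c:+, e:-, f:-; rest ⊤} | OUT={a:+, b:+, c:+, d:-, e:-, f:-; rest ⊤}
  B7: | IN={a:+, b:+, c:+, d:-, e:-, f:-; rest ⊤} | OUT={a:+, b:+, c:+, d:-, e:-, f:-; rest ⊤}
  B8: | IN={a:+, c:+; rest ⊤} | OUT={a:+, c:+, f:+; rest ⊤}

Merge at B3: IN[B3] = OUT[B2] ⊔ OUT[B5] = {a: +, b: ⊤, c: +, d: ⊤, e: ⊤, f: ⊤}
Applying B3's transfer function to that IN value gives OUT[B3] (row B3 above).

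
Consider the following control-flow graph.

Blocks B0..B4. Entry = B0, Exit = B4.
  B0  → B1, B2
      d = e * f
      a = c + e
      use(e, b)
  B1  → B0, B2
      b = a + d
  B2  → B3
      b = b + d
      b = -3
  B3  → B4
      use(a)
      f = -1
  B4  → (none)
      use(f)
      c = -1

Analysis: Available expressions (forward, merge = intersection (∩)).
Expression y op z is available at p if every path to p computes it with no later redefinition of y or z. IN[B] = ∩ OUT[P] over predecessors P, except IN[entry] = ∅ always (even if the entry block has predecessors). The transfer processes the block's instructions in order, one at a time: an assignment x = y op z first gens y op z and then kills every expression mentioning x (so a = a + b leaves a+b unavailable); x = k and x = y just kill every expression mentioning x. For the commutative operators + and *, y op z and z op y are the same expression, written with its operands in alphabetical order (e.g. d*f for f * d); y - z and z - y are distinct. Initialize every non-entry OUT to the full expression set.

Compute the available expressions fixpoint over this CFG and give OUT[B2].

Answer: {c+e, e*f}

Derivation:
Converged values:
  B0:   IN={}   OUT={c+e, e*f}
  B1:   IN={c+e, e*f}   OUT={a+d, c+e, e*f}
  B2:   IN={c+e, e*f}   OUT={c+e, e*f}
  B3:   IN={c+e, e*f}   OUT={c+e}
  B4:   IN={c+e}   OUT={}

Merge at B2: IN[B2] = OUT[B0] ∩ OUT[B1] = {c+e, e*f}
Applying B2's transfer function to that IN value gives OUT[B2] (row B2 above).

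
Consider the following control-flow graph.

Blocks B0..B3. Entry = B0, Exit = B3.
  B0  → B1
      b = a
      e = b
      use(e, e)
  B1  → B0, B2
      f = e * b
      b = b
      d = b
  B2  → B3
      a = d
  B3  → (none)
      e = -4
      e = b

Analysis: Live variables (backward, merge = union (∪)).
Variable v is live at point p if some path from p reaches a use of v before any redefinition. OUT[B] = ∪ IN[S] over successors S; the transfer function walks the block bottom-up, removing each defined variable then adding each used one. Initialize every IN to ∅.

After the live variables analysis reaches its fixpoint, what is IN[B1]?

Fixpoint table:
  B0:  IN={a}  OUT={a, b, e}
  B1:  IN={a, b, e}  OUT={a, b, d}
  B2:  IN={b, d}  OUT={b}
  B3:  IN={b}  OUT={}

Merge at B1: OUT[B1] = IN[B0] ⊔ IN[B2] = {a, b, d}
Applying B1's transfer function to that OUT value gives IN[B1] (row B1 above).

Answer: {a, b, e}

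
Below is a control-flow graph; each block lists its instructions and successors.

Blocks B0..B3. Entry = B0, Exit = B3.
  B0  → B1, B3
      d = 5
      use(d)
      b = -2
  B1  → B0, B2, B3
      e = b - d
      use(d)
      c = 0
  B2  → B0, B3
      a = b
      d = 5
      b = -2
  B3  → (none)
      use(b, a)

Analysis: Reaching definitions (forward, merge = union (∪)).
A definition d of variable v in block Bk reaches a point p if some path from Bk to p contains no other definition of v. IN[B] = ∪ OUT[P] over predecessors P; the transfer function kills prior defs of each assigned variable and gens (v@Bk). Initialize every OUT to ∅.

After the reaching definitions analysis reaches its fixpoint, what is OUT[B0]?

Converged values:
  B0:   IN={a@B2, b@B0, b@B2, c@B1, d@B0, d@B2, e@B1}   OUT={a@B2, b@B0, c@B1, d@B0, e@B1}
  B1:   IN={a@B2, b@B0, c@B1, d@B0, e@B1}   OUT={a@B2, b@B0, c@B1, d@B0, e@B1}
  B2:   IN={a@B2, b@B0, c@B1, d@B0, e@B1}   OUT={a@B2, b@B2, c@B1, d@B2, e@B1}
  B3:   IN={a@B2, b@B0, b@B2, c@B1, d@B0, d@B2, e@B1}   OUT={a@B2, b@B0, b@B2, c@B1, d@B0, d@B2, e@B1}

Merge at B0 (entry node, so the boundary value {} is joined with the incoming edge(s)): IN[B0] = {} ⊔ OUT[B1] ⊔ OUT[B2] = {a@B2, b@B0, b@B2, c@B1, d@B0, d@B2, e@B1}
Applying B0's transfer function to that IN value gives OUT[B0] (row B0 above).

Answer: {a@B2, b@B0, c@B1, d@B0, e@B1}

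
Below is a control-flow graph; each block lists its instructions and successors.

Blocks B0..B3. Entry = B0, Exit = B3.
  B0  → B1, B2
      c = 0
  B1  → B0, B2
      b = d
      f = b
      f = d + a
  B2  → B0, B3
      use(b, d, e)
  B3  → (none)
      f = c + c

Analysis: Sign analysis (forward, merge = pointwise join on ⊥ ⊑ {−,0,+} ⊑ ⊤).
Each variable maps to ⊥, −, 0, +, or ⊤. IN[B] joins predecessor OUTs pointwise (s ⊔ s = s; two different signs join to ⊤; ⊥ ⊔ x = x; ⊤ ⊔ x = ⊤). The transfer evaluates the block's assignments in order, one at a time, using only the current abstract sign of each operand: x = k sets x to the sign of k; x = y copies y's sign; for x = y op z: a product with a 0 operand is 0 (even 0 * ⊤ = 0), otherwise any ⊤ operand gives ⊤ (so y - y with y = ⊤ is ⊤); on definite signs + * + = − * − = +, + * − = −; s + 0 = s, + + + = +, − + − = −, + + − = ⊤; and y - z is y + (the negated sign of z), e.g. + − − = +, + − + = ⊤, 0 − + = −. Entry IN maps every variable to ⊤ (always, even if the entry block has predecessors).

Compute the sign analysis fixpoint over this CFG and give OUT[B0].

Answer: {a: ⊤, b: ⊤, c: 0, d: ⊤, e: ⊤, f: ⊤}

Derivation:
Fixpoint table:
  B0: | IN=(all ⊤) | OUT={c:0; rest ⊤}
  B1: | IN={c:0; rest ⊤} | OUT={c:0; rest ⊤}
  B2: | IN={c:0; rest ⊤} | OUT={c:0; rest ⊤}
  B3: | IN={c:0; rest ⊤} | OUT={c:0, f:0; rest ⊤}

Merge at B0 (entry node, so the boundary value (all ⊤) is joined with the incoming edge(s)): IN[B0] = (all ⊤) ⊔ OUT[B1] ⊔ OUT[B2] = {a: ⊤, b: ⊤, c: ⊤, d: ⊤, e: ⊤, f: ⊤}
Applying B0's transfer function to that IN value gives OUT[B0] (row B0 above).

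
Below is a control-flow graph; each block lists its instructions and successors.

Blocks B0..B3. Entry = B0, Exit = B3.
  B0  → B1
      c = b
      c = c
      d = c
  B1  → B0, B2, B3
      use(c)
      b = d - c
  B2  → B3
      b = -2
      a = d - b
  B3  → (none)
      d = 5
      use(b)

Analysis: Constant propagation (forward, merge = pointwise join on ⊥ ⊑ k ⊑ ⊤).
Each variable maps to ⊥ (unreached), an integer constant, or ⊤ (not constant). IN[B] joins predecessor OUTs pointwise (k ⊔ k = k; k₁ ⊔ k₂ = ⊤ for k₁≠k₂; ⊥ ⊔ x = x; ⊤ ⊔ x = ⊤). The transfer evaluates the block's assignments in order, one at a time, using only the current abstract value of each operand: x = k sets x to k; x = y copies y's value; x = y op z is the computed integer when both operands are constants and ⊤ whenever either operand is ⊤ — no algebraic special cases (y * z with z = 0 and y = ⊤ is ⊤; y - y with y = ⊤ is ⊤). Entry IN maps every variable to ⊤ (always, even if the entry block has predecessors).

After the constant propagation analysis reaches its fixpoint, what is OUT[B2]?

Answer: {a: ⊤, b: -2, c: ⊤, d: ⊤, e: ⊤, f: ⊤}

Working:
Converged values:
  B0: | IN=(all ⊤) | OUT=(all ⊤)
  B1: | IN=(all ⊤) | OUT=(all ⊤)
  B2: | IN=(all ⊤) | OUT={b:-2; rest ⊤}
  B3: | IN=(all ⊤) | OUT={d:5; rest ⊤}

Merge at B2: IN[B2] = OUT[B1] = {a: ⊤, b: ⊤, c: ⊤, d: ⊤, e: ⊤, f: ⊤}
Applying B2's transfer function to that IN value gives OUT[B2] (row B2 above).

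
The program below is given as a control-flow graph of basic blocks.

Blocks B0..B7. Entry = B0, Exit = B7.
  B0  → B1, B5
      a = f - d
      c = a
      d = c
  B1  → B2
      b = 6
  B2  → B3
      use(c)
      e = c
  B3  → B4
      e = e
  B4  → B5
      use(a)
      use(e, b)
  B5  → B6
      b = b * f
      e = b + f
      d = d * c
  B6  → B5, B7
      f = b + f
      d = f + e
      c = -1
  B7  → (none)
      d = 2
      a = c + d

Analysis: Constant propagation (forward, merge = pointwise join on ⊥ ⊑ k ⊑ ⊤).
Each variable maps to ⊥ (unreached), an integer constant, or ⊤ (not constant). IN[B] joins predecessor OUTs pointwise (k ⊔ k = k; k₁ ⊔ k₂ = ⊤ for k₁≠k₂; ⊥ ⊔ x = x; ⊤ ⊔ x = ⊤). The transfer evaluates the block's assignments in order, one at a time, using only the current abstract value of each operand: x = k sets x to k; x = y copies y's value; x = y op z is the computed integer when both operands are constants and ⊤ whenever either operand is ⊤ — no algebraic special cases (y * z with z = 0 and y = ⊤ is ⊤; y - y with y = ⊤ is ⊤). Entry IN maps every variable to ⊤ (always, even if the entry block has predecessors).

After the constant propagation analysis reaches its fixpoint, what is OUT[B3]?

Per-block solution:
  B0: | IN=(all ⊤) | OUT=(all ⊤)
  B1: | IN=(all ⊤) | OUT={b:6; rest ⊤}
  B2: | IN={b:6; rest ⊤} | OUT={b:6; rest ⊤}
  B3: | IN={b:6; rest ⊤} | OUT={b:6; rest ⊤}
  B4: | IN={b:6; rest ⊤} | OUT={b:6; rest ⊤}
  B5: | IN=(all ⊤) | OUT=(all ⊤)
  B6: | IN=(all ⊤) | OUT={c:-1; rest ⊤}
  B7: | IN={c:-1; rest ⊤} | OUT={a:1, c:-1, d:2; rest ⊤}

Merge at B3: IN[B3] = OUT[B2] = {a: ⊤, b: 6, c: ⊤, d: ⊤, e: ⊤, f: ⊤}
Applying B3's transfer function to that IN value gives OUT[B3] (row B3 above).

Answer: {a: ⊤, b: 6, c: ⊤, d: ⊤, e: ⊤, f: ⊤}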